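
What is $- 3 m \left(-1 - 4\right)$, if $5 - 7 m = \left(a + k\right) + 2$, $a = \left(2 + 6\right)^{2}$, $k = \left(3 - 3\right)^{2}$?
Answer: $- \frac{915}{7} \approx -130.71$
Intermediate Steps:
$k = 0$ ($k = 0^{2} = 0$)
$a = 64$ ($a = 8^{2} = 64$)
$m = - \frac{61}{7}$ ($m = \frac{5}{7} - \frac{\left(64 + 0\right) + 2}{7} = \frac{5}{7} - \frac{64 + 2}{7} = \frac{5}{7} - \frac{66}{7} = - \frac{61}{7} \approx -8.7143$)
$- 3 m \left(-1 - 4\right) = \left(-3\right) \left(- \frac{61}{7}\right) \left(-1 - 4\right) = \frac{183 \left(-1 - 4\right)}{7} = \frac{183}{7} \left(-5\right) = - \frac{915}{7}$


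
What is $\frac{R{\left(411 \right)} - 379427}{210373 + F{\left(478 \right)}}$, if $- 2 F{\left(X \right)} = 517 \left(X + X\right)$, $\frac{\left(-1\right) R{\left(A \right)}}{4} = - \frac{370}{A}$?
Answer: $\frac{155943017}{15105483} \approx 10.324$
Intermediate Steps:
$R{\left(A \right)} = \frac{1480}{A}$ ($R{\left(A \right)} = - 4 \left(- \frac{370}{A}\right) = \frac{1480}{A}$)
$F{\left(X \right)} = - 517 X$ ($F{\left(X \right)} = - \frac{517 \left(X + X\right)}{2} = - \frac{517 \cdot 2 X}{2} = - \frac{1034 X}{2} = - 517 X$)
$\frac{R{\left(411 \right)} - 379427}{210373 + F{\left(478 \right)}} = \frac{\frac{1480}{411} - 379427}{210373 - 247126} = \frac{1480 \cdot \frac{1}{411} - 379427}{210373 - 247126} = \frac{\frac{1480}{411} - 379427}{-36753} = \left(- \frac{155943017}{411}\right) \left(- \frac{1}{36753}\right) = \frac{155943017}{15105483}$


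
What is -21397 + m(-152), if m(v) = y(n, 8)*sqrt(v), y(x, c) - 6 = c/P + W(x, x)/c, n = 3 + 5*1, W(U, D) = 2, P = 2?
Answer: -21397 + 41*I*sqrt(38)/2 ≈ -21397.0 + 126.37*I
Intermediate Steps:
n = 8 (n = 3 + 5 = 8)
y(x, c) = 6 + c/2 + 2/c (y(x, c) = 6 + (c/2 + 2/c) = 6 + c/2 + 2/c)
m(v) = 41*sqrt(v)/4 (m(v) = (6 + (1/2)*8 + 2/8)*sqrt(v) = (6 + 4 + 2*(1/8))*sqrt(v) = (6 + 4 + 1/4)*sqrt(v) = 41*sqrt(v)/4)
-21397 + m(-152) = -21397 + 41*sqrt(-152)/4 = -21397 + 41*(2*I*sqrt(38))/4 = -21397 + 41*I*sqrt(38)/2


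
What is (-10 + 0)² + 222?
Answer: 322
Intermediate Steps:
(-10 + 0)² + 222 = (-10)² + 222 = 100 + 222 = 322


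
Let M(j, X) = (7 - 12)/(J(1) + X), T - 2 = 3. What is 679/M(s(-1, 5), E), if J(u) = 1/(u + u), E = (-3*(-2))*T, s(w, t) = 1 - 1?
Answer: -41419/10 ≈ -4141.9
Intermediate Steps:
s(w, t) = 0
T = 5 (T = 2 + 3 = 5)
E = 30 (E = -3*(-2)*5 = 6*5 = 30)
J(u) = 1/(2*u)
M(j, X) = -5/(1/2 + X) (M(j, X) = (7 - 12)/((1/2)/1 + X) = -5/((1/2)*1 + X) = -5/(1/2 + X))
679/M(s(-1, 5), E) = 679/((-10/(1 + 2*30))) = 679/((-10/(1 + 60))) = 679/((-10/61)) = 679/((-10*1/61)) = 679/(-10/61) = 679*(-61/10) = -41419/10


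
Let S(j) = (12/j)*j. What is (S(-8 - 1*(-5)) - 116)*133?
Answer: -13832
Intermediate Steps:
S(j) = 12
(S(-8 - 1*(-5)) - 116)*133 = (12 - 116)*133 = -104*133 = -13832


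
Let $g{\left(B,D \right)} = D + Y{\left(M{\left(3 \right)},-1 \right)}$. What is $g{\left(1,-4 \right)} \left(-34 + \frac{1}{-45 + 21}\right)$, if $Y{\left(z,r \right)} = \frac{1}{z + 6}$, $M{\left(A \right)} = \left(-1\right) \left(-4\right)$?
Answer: $\frac{10621}{80} \approx 132.76$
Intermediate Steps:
$M{\left(A \right)} = 4$
$Y{\left(z,r \right)} = \frac{1}{6 + z}$
$g{\left(B,D \right)} = \frac{1}{10} + D$ ($g{\left(B,D \right)} = D + \frac{1}{6 + 4} = D + \frac{1}{10} = \frac{1}{10} + D$)
$g{\left(1,-4 \right)} \left(-34 + \frac{1}{-45 + 21}\right) = \left(\frac{1}{10} - 4\right) \left(-34 + \frac{1}{-45 + 21}\right) = - \frac{39 \left(-34 + \frac{1}{-24}\right)}{10} = - \frac{39 \left(-34 - \frac{1}{24}\right)}{10} = \left(- \frac{39}{10}\right) \left(- \frac{817}{24}\right) = \frac{10621}{80}$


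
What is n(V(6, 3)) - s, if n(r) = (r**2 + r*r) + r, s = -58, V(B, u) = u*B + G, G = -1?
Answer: 653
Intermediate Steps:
V(B, u) = -1 + B*u (V(B, u) = u*B - 1 = B*u - 1 = -1 + B*u)
n(r) = r + 2*r**2 (n(r) = (r**2 + r**2) + r = 2*r**2 + r = r + 2*r**2)
n(V(6, 3)) - s = (-1 + 6*3)*(1 + 2*(-1 + 6*3)) - 1*(-58) = (-1 + 18)*(1 + 2*(-1 + 18)) + 58 = 17*(1 + 2*17) + 58 = 17*(1 + 34) + 58 = 17*35 + 58 = 595 + 58 = 653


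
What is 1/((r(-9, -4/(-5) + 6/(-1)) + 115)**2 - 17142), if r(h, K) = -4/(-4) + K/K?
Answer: -1/3453 ≈ -0.00028960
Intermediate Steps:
r(h, K) = 2 (r(h, K) = -4*(-1/4) + 1 = 1 + 1 = 2)
1/((r(-9, -4/(-5) + 6/(-1)) + 115)**2 - 17142) = 1/((2 + 115)**2 - 17142) = 1/(117**2 - 17142) = 1/(13689 - 17142) = 1/(-3453) = -1/3453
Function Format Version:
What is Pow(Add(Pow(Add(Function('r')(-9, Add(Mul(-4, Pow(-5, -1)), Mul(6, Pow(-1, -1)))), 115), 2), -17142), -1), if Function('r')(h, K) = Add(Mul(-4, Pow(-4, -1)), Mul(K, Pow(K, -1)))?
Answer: Rational(-1, 3453) ≈ -0.00028960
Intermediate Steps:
Function('r')(h, K) = 2 (Function('r')(h, K) = Add(Mul(-4, Rational(-1, 4)), 1) = Add(1, 1) = 2)
Pow(Add(Pow(Add(Function('r')(-9, Add(Mul(-4, Pow(-5, -1)), Mul(6, Pow(-1, -1)))), 115), 2), -17142), -1) = Pow(Add(Pow(Add(2, 115), 2), -17142), -1) = Pow(Add(Pow(117, 2), -17142), -1) = Pow(Add(13689, -17142), -1) = Pow(-3453, -1) = Rational(-1, 3453)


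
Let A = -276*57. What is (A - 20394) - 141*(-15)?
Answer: -34011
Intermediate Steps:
A = -15732
(A - 20394) - 141*(-15) = (-15732 - 20394) - 141*(-15) = -36126 + 2115 = -34011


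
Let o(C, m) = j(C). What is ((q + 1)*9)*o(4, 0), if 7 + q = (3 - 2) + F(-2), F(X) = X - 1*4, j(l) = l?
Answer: -396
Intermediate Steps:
F(X) = -4 + X (F(X) = X - 4 = -4 + X)
o(C, m) = C
q = -12 (q = -7 + ((3 - 2) + (-4 - 2)) = -7 + (1 - 6) = -7 - 5 = -12)
((q + 1)*9)*o(4, 0) = ((-12 + 1)*9)*4 = -11*9*4 = -99*4 = -396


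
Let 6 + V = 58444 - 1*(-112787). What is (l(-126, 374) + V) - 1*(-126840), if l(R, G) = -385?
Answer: 297680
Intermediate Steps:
V = 171225 (V = -6 + (58444 - 1*(-112787)) = -6 + (58444 + 112787) = -6 + 171231 = 171225)
(l(-126, 374) + V) - 1*(-126840) = (-385 + 171225) - 1*(-126840) = 170840 + 126840 = 297680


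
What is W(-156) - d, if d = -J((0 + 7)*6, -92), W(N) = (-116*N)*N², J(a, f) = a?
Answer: 440384298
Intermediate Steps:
W(N) = -116*N³
d = -42 (d = -(0 + 7)*6 = -7*6 = -1*42 = -42)
W(-156) - d = -116*(-156)³ - 1*(-42) = -116*(-3796416) + 42 = 440384256 + 42 = 440384298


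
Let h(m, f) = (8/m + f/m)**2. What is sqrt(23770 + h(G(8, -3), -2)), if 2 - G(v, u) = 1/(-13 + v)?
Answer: sqrt(2877070)/11 ≈ 154.20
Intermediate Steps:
G(v, u) = 2 - 1/(-13 + v)
sqrt(23770 + h(G(8, -3), -2)) = sqrt(23770 + (8 - 2)**2/((-27 + 2*8)/(-13 + 8))**2) = sqrt(23770 + 6**2/((-27 + 16)/(-5))**2) = sqrt(23770 + 36/(-1/5*(-11))**2) = sqrt(23770 + 36/(11/5)**2) = sqrt(23770 + (25/121)*36) = sqrt(23770 + 900/121) = sqrt(2877070/121) = sqrt(2877070)/11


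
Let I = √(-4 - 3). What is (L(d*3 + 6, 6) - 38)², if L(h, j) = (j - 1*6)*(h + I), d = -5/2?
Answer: 1444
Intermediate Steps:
d = -5/2 (d = -5*½ = -5/2 ≈ -2.5000)
I = I*√7 (I = √(-7) = I*√7 ≈ 2.6458*I)
L(h, j) = (-6 + j)*(h + I*√7) (L(h, j) = (j - 1*6)*(h + I*√7) = (j - 6)*(h + I*√7) = (-6 + j)*(h + I*√7))
(L(d*3 + 6, 6) - 38)² = ((-6*(-5/2*3 + 6) + (-5/2*3 + 6)*6 - 6*I*√7 + I*6*√7) - 38)² = ((-6*(-15/2 + 6) + (-15/2 + 6)*6 - 6*I*√7 + 6*I*√7) - 38)² = ((-6*(-3/2) - 3/2*6 - 6*I*√7 + 6*I*√7) - 38)² = ((9 - 9 - 6*I*√7 + 6*I*√7) - 38)² = (0 - 38)² = (-38)² = 1444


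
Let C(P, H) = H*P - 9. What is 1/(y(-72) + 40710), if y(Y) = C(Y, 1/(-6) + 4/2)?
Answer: 1/40569 ≈ 2.4649e-5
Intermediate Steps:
C(P, H) = -9 + H*P
y(Y) = -9 + 11*Y/6 (y(Y) = -9 + (1/(-6) + 4/2)*Y = -9 + (1*(-⅙) + 4*(½))*Y = -9 + (-⅙ + 2)*Y = -9 + 11*Y/6)
1/(y(-72) + 40710) = 1/((-9 + (11/6)*(-72)) + 40710) = 1/((-9 - 132) + 40710) = 1/(-141 + 40710) = 1/40569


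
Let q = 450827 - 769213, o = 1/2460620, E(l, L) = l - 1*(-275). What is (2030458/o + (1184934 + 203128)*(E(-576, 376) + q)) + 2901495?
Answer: 4553831150861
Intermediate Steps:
E(l, L) = 275 + l (E(l, L) = l + 275 = 275 + l)
o = 1/2460620 ≈ 4.0640e-7
q = -318386
(2030458/o + (1184934 + 203128)*(E(-576, 376) + q)) + 2901495 = (2030458/(1/2460620) + (1184934 + 203128)*((275 - 576) - 318386)) + 2901495 = (2030458*2460620 + 1388062*(-301 - 318386)) + 2901495 = (4996185563960 + 1388062*(-318687)) + 2901495 = (4996185563960 - 442357314594) + 2901495 = 4553828249366 + 2901495 = 4553831150861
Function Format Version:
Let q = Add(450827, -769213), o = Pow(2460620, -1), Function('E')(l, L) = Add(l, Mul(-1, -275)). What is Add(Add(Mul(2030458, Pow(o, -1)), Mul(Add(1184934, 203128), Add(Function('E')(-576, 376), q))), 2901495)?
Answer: 4553831150861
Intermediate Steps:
Function('E')(l, L) = Add(275, l) (Function('E')(l, L) = Add(l, 275) = Add(275, l))
o = Rational(1, 2460620) ≈ 4.0640e-7
q = -318386
Add(Add(Mul(2030458, Pow(o, -1)), Mul(Add(1184934, 203128), Add(Function('E')(-576, 376), q))), 2901495) = Add(Add(Mul(2030458, Pow(Rational(1, 2460620), -1)), Mul(Add(1184934, 203128), Add(Add(275, -576), -318386))), 2901495) = Add(Add(Mul(2030458, 2460620), Mul(1388062, Add(-301, -318386))), 2901495) = Add(Add(4996185563960, Mul(1388062, -318687)), 2901495) = Add(Add(4996185563960, -442357314594), 2901495) = Add(4553828249366, 2901495) = 4553831150861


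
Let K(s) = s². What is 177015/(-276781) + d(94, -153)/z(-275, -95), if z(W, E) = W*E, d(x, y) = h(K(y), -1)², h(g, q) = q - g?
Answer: 6067165641169/289236145 ≈ 20977.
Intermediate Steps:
d(x, y) = (-1 - y²)²
z(W, E) = E*W
177015/(-276781) + d(94, -153)/z(-275, -95) = 177015/(-276781) + (1 + (-153)²)²/((-95*(-275))) = 177015*(-1/276781) + (1 + 23409)²/26125 = -177015/276781 + 23410²*(1/26125) = -177015/276781 + 548028100*(1/26125) = -177015/276781 + 21921124/1045 = 6067165641169/289236145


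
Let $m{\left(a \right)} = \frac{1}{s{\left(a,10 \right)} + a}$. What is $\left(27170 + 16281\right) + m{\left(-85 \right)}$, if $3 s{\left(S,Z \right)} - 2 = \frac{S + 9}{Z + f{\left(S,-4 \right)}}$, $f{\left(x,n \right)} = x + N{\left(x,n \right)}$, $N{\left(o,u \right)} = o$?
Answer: $\frac{146299477}{3367} \approx 43451.0$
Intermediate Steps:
$f{\left(x,n \right)} = 2 x$ ($f{\left(x,n \right)} = x + x = 2 x$)
$s{\left(S,Z \right)} = \frac{2}{3} + \frac{9 + S}{3 \left(Z + 2 S\right)}$ ($s{\left(S,Z \right)} = \frac{2}{3} + \frac{\left(S + 9\right) \frac{1}{Z + 2 S}}{3} = \frac{2}{3} + \frac{\left(9 + S\right) \frac{1}{Z + 2 S}}{3} = \frac{2}{3} + \frac{\frac{1}{Z + 2 S} \left(9 + S\right)}{3} = \frac{2}{3} + \frac{9 + S}{3 \left(Z + 2 S\right)}$)
$m{\left(a \right)} = \frac{1}{a + \frac{29 + 5 a}{3 \left(10 + 2 a\right)}}$ ($m{\left(a \right)} = \frac{1}{\frac{9 + 2 \cdot 10 + 5 a}{3 \left(10 + 2 a\right)} + a} = \frac{1}{\frac{9 + 20 + 5 a}{3 \left(10 + 2 a\right)} + a} = \frac{1}{\frac{29 + 5 a}{3 \left(10 + 2 a\right)} + a} = \frac{1}{a + \frac{29 + 5 a}{3 \left(10 + 2 a\right)}}$)
$\left(27170 + 16281\right) + m{\left(-85 \right)} = \left(27170 + 16281\right) + \frac{6 \left(5 - 85\right)}{29 + 6 \left(-85\right)^{2} + 35 \left(-85\right)} = 43451 + 6 \frac{1}{29 + 6 \cdot 7225 - 2975} \left(-80\right) = 43451 + 6 \frac{1}{29 + 43350 - 2975} \left(-80\right) = 43451 + 6 \cdot \frac{1}{40404} \left(-80\right) = 43451 - \frac{40}{3367} = \frac{146299477}{3367}$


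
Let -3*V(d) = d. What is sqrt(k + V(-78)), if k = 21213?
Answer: sqrt(21239) ≈ 145.74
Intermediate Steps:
V(d) = -d/3
sqrt(k + V(-78)) = sqrt(21213 - 1/3*(-78)) = sqrt(21213 + 26) = sqrt(21239)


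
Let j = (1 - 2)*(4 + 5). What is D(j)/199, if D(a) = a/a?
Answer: 1/199 ≈ 0.0050251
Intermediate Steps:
j = -9 (j = -1*9 = -9)
D(a) = 1
D(j)/199 = 1/199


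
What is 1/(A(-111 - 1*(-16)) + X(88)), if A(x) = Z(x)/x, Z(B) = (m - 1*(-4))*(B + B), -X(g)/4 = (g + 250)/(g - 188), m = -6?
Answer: 25/238 ≈ 0.10504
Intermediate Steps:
X(g) = -4*(250 + g)/(-188 + g) (X(g) = -4*(g + 250)/(g - 188) = -4*(250 + g)/(-188 + g))
Z(B) = -4*B (Z(B) = (-6 - 1*(-4))*(B + B) = (-6 + 4)*(2*B) = -4*B)
A(x) = -4 (A(x) = (-4*x)/x = -4)
1/(A(-111 - 1*(-16)) + X(88)) = 1/(-4 + 4*(-250 - 1*88)/(-188 + 88)) = 1/(-4 + 4*(-250 - 88)/(-100)) = 1/(-4 + 4*(-1/100)*(-338)) = 1/(-4 + 338/25) = 1/(238/25) = 25/238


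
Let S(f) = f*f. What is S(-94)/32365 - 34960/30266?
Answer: -432025012/489779545 ≈ -0.88208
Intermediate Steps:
S(f) = f²
S(-94)/32365 - 34960/30266 = (-94)²/32365 - 34960/30266 = 8836*(1/32365) - 34960*1/30266 = 8836/32365 - 17480/15133 = -432025012/489779545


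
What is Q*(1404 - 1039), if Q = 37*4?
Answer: 54020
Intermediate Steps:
Q = 148
Q*(1404 - 1039) = 148*(1404 - 1039) = 148*365 = 54020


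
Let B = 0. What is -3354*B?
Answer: 0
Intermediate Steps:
-3354*B = -3354*0 = 0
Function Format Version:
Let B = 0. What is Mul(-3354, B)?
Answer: 0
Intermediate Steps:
Mul(-3354, B) = Mul(-3354, 0) = 0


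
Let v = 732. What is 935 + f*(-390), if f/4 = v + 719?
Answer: -2262625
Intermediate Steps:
f = 5804 (f = 4*(732 + 719) = 4*1451 = 5804)
935 + f*(-390) = 935 + 5804*(-390) = 935 - 2263560 = -2262625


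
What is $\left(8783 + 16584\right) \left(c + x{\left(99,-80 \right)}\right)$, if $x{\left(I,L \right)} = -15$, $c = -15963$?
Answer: $-405313926$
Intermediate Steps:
$\left(8783 + 16584\right) \left(c + x{\left(99,-80 \right)}\right) = \left(8783 + 16584\right) \left(-15963 - 15\right) = 25367 \left(-15978\right) = -405313926$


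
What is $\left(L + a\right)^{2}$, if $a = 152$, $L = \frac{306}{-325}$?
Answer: $\frac{2410220836}{105625} \approx 22819.0$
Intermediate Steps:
$L = - \frac{306}{325}$ ($L = 306 \left(- \frac{1}{325}\right) = - \frac{306}{325} \approx -0.94154$)
$\left(L + a\right)^{2} = \left(- \frac{306}{325} + 152\right)^{2} = \left(\frac{49094}{325}\right)^{2} = \frac{2410220836}{105625}$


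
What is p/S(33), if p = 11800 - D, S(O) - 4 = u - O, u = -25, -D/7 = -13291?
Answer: 27079/18 ≈ 1504.4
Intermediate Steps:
D = 93037 (D = -7*(-13291) = 93037)
S(O) = -21 - O (S(O) = 4 + (-25 - O) = -21 - O)
p = -81237 (p = 11800 - 1*93037 = 11800 - 93037 = -81237)
p/S(33) = -81237/(-21 - 1*33) = -81237/(-21 - 33) = -81237/(-54) = -81237*(-1/54) = 27079/18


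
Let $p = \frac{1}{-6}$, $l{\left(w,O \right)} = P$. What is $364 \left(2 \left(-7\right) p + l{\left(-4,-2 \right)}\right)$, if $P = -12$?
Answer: $- \frac{10556}{3} \approx -3518.7$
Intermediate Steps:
$l{\left(w,O \right)} = -12$
$p = - \frac{1}{6} \approx -0.16667$
$364 \left(2 \left(-7\right) p + l{\left(-4,-2 \right)}\right) = 364 \left(2 \left(-7\right) \left(- \frac{1}{6}\right) - 12\right) = 364 \left(\left(-14\right) \left(- \frac{1}{6}\right) - 12\right) = 364 \left(\frac{7}{3} - 12\right) = 364 \left(- \frac{29}{3}\right) = - \frac{10556}{3}$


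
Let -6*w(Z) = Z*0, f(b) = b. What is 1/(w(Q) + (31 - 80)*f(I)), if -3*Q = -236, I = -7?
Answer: 1/343 ≈ 0.0029155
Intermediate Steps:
Q = 236/3 (Q = -⅓*(-236) = 236/3 ≈ 78.667)
w(Z) = 0 (w(Z) = -Z*0/6 = -⅙*0 = 0)
1/(w(Q) + (31 - 80)*f(I)) = 1/(0 + (31 - 80)*(-7)) = 1/(0 - 49*(-7)) = 1/(0 + 343) = 1/343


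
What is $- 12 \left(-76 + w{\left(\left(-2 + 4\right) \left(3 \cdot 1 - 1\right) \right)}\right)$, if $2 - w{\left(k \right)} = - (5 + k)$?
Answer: $780$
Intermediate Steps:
$w{\left(k \right)} = 7 + k$ ($w{\left(k \right)} = 2 - - (5 + k) = 2 - \left(-5 - k\right) = 2 + \left(5 + k\right) = 7 + k$)
$- 12 \left(-76 + w{\left(\left(-2 + 4\right) \left(3 \cdot 1 - 1\right) \right)}\right) = - 12 \left(-76 + \left(7 + \left(-2 + 4\right) \left(3 \cdot 1 - 1\right)\right)\right) = - 12 \left(-76 + \left(7 + 2 \left(3 - 1\right)\right)\right) = - 12 \left(-76 + \left(7 + 2 \cdot 2\right)\right) = - 12 \left(-76 + \left(7 + 4\right)\right) = - 12 \left(-76 + 11\right) = \left(-12\right) \left(-65\right) = 780$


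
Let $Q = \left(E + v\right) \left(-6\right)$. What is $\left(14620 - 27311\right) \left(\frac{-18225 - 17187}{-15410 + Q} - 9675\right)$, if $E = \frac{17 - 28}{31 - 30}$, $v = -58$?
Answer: $\frac{460210204902}{3749} \approx 1.2276 \cdot 10^{8}$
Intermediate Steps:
$E = -11$ ($E = - \frac{11}{1} = \left(-11\right) 1 = -11$)
$Q = 414$ ($Q = \left(-11 - 58\right) \left(-6\right) = \left(-69\right) \left(-6\right) = 414$)
$\left(14620 - 27311\right) \left(\frac{-18225 - 17187}{-15410 + Q} - 9675\right) = \left(14620 - 27311\right) \left(\frac{-18225 - 17187}{-15410 + 414} - 9675\right) = - 12691 \left(- \frac{35412}{-14996} - 9675\right) = - 12691 \left(\left(-35412\right) \left(- \frac{1}{14996}\right) - 9675\right) = - 12691 \left(\frac{8853}{3749} - 9675\right) = \left(-12691\right) \left(- \frac{36262722}{3749}\right) = \frac{460210204902}{3749}$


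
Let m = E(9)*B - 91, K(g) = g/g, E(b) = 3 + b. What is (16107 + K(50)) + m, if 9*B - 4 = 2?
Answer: 16025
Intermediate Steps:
B = ⅔ (B = 4/9 + (⅑)*2 = 4/9 + 2/9 = ⅔ ≈ 0.66667)
K(g) = 1
m = -83 (m = (3 + 9)*(⅔) - 91 = 12*(⅔) - 91 = 8 - 91 = -83)
(16107 + K(50)) + m = (16107 + 1) - 83 = 16108 - 83 = 16025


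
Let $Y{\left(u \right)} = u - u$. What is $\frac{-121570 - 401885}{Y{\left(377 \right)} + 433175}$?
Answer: $- \frac{104691}{86635} \approx -1.2084$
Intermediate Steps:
$Y{\left(u \right)} = 0$
$\frac{-121570 - 401885}{Y{\left(377 \right)} + 433175} = \frac{-121570 - 401885}{0 + 433175} = - \frac{523455}{433175} = \left(-523455\right) \frac{1}{433175} = - \frac{104691}{86635}$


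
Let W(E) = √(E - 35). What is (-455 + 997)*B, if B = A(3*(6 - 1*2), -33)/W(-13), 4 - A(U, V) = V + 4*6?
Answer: -3523*I*√3/6 ≈ -1017.0*I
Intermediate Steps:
W(E) = √(-35 + E)
A(U, V) = -20 - V (A(U, V) = 4 - (V + 4*6) = 4 - (V + 24) = 4 - (24 + V) = 4 + (-24 - V) = -20 - V)
B = -13*I*√3/12 (B = (-20 - 1*(-33))/(√(-35 - 13)) = (-20 + 33)/(√(-48)) = 13/((4*I*√3)) = 13*(-I*√3/12) = -13*I*√3/12 ≈ -1.8764*I)
(-455 + 997)*B = (-455 + 997)*(-13*I*√3/12) = 542*(-13*I*√3/12) = -3523*I*√3/6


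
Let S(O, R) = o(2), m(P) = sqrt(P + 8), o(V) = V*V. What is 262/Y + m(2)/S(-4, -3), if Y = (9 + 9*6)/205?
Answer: 53710/63 + sqrt(10)/4 ≈ 853.33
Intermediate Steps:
o(V) = V**2
m(P) = sqrt(8 + P)
S(O, R) = 4 (S(O, R) = 2**2 = 4)
Y = 63/205 (Y = (9 + 54)*(1/205) = 63*(1/205) = 63/205 ≈ 0.30732)
262/Y + m(2)/S(-4, -3) = 262/(63/205) + sqrt(8 + 2)/4 = 262*(205/63) + sqrt(10)*(1/4) = 53710/63 + sqrt(10)/4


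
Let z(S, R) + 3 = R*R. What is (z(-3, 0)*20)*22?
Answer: -1320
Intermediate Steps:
z(S, R) = -3 + R² (z(S, R) = -3 + R*R = -3 + R²)
(z(-3, 0)*20)*22 = ((-3 + 0²)*20)*22 = ((-3 + 0)*20)*22 = -3*20*22 = -60*22 = -1320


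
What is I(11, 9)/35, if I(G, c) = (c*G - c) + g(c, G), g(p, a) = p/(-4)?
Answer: 351/140 ≈ 2.5071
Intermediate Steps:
g(p, a) = -p/4 (g(p, a) = p*(-¼) = -p/4)
I(G, c) = -5*c/4 + G*c (I(G, c) = (c*G - c) - c/4 = (G*c - c) - c/4 = (-c + G*c) - c/4 = -5*c/4 + G*c)
I(11, 9)/35 = ((¼)*9*(-5 + 4*11))/35 = ((¼)*9*(-5 + 44))/35 = ((¼)*9*39)/35 = (1/35)*(351/4) = 351/140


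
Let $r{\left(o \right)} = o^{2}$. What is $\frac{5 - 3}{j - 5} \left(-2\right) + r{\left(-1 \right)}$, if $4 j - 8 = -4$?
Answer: $2$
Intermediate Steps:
$j = 1$ ($j = 2 + \frac{1}{4} \left(-4\right) = 2 - 1 = 1$)
$\frac{5 - 3}{j - 5} \left(-2\right) + r{\left(-1 \right)} = \frac{5 - 3}{1 - 5} \left(-2\right) + \left(-1\right)^{2} = \frac{2}{-4} \left(-2\right) + 1 = 2 \left(- \frac{1}{4}\right) \left(-2\right) + 1 = \left(- \frac{1}{2}\right) \left(-2\right) + 1 = 1 + 1 = 2$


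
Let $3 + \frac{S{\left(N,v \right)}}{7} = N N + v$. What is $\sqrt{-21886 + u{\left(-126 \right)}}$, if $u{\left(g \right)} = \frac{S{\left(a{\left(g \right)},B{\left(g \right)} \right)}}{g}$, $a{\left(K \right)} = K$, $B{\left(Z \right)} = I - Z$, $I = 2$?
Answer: $\frac{i \sqrt{819898}}{6} \approx 150.91 i$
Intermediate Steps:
$B{\left(Z \right)} = 2 - Z$
$S{\left(N,v \right)} = -21 + 7 v + 7 N^{2}$ ($S{\left(N,v \right)} = -21 + 7 \left(N N + v\right) = -21 + 7 \left(N^{2} + v\right) = -21 + 7 \left(v + N^{2}\right) = -21 + \left(7 v + 7 N^{2}\right) = -21 + 7 v + 7 N^{2}$)
$u{\left(g \right)} = \frac{-7 - 7 g + 7 g^{2}}{g}$ ($u{\left(g \right)} = \frac{-21 + 7 \left(2 - g\right) + 7 g^{2}}{g} = \frac{-21 - \left(-14 + 7 g\right) + 7 g^{2}}{g} = \frac{-7 - 7 g + 7 g^{2}}{g}$)
$\sqrt{-21886 + u{\left(-126 \right)}} = \sqrt{-21886 - \left(889 - \frac{1}{18}\right)} = \sqrt{-21886 - \frac{16001}{18}} = \sqrt{- \frac{409949}{18}} = \frac{i \sqrt{819898}}{6}$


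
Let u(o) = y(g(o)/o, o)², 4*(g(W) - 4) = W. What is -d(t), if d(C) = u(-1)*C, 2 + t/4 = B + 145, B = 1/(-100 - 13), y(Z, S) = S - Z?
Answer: -977559/226 ≈ -4325.5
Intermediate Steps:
g(W) = 4 + W/4
B = -1/113 (B = 1/(-113) = -1/113 ≈ -0.0088496)
u(o) = (o - (4 + o/4)/o)²
t = 64632/113 (t = -8 + 4*(-1/113 + 145) = -8 + 4*(16384/113) = -8 + 65536/113 = 64632/113 ≈ 571.96)
d(C) = 121*C/16 (d(C) = ((1/16)*(-16 - 1*(-1) + 4*(-1)²)²/(-1)²)*C = ((1/16)*1*(-16 + 1 + 4*1)²)*C = ((1/16)*1*(-16 + 1 + 4)²)*C = ((1/16)*1*(-11)²)*C = ((1/16)*1*121)*C = 121*C/16)
-d(t) = -121*64632/(16*113) = -1*977559/226 = -977559/226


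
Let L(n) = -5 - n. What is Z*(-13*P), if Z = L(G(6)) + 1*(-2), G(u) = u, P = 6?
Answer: 1014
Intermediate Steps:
Z = -13 (Z = (-5 - 1*6) + 1*(-2) = (-5 - 6) - 2 = -11 - 2 = -13)
Z*(-13*P) = -(-169)*6 = -13*(-78) = 1014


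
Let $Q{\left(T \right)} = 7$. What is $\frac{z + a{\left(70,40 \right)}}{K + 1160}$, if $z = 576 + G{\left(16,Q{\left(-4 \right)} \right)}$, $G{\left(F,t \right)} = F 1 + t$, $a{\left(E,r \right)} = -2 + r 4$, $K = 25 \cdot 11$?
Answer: $\frac{757}{1435} \approx 0.52753$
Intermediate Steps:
$K = 275$
$a{\left(E,r \right)} = -2 + 4 r$
$G{\left(F,t \right)} = F + t$
$z = 599$ ($z = 576 + \left(16 + 7\right) = 576 + 23 = 599$)
$\frac{z + a{\left(70,40 \right)}}{K + 1160} = \frac{599 + \left(-2 + 4 \cdot 40\right)}{275 + 1160} = \frac{599 + \left(-2 + 160\right)}{1435} = \left(599 + 158\right) \frac{1}{1435} = 757 \cdot \frac{1}{1435} = \frac{757}{1435}$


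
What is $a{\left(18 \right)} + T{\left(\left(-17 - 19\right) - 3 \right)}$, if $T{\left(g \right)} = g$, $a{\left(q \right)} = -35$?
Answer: $-74$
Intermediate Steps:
$a{\left(18 \right)} + T{\left(\left(-17 - 19\right) - 3 \right)} = -35 - 39 = -74$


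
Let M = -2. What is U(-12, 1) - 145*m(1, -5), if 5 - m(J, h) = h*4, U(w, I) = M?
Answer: -3627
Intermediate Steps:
U(w, I) = -2
m(J, h) = 5 - 4*h (m(J, h) = 5 - h*4 = 5 - 4*h)
U(-12, 1) - 145*m(1, -5) = -2 - 145*(5 - 4*(-5)) = -2 - 145*(5 + 20) = -2 - 145*25 = -2 - 3625 = -3627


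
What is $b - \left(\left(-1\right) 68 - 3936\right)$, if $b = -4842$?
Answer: $-838$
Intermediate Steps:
$b - \left(\left(-1\right) 68 - 3936\right) = -4842 - \left(\left(-1\right) 68 - 3936\right) = -4842 - \left(-68 - 3936\right) = -4842 - -4004 = -4842 + 4004 = -838$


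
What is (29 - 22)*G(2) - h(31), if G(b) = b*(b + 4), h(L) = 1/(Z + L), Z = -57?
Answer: 2185/26 ≈ 84.038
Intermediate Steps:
h(L) = 1/(-57 + L)
G(b) = b*(4 + b)
(29 - 22)*G(2) - h(31) = (29 - 22)*(2*(4 + 2)) - 1/(-57 + 31) = 7*(2*6) - 1/(-26) = 7*12 - 1*(-1/26) = 84 + 1/26 = 2185/26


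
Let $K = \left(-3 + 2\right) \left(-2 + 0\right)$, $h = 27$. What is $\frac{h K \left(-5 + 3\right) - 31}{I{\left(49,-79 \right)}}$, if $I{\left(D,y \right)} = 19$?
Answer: $- \frac{139}{19} \approx -7.3158$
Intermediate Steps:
$K = 2$ ($K = \left(-1\right) \left(-2\right) = 2$)
$\frac{h K \left(-5 + 3\right) - 31}{I{\left(49,-79 \right)}} = \frac{27 \cdot 2 \left(-5 + 3\right) - 31}{19} = \left(27 \cdot 2 \left(-2\right) - 31\right) \frac{1}{19} = \left(27 \left(-4\right) - 31\right) \frac{1}{19} = \left(-108 - 31\right) \frac{1}{19} = \left(-139\right) \frac{1}{19} = - \frac{139}{19}$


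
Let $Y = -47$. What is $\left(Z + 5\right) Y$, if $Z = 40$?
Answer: $-2115$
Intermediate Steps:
$\left(Z + 5\right) Y = \left(40 + 5\right) \left(-47\right) = 45 \left(-47\right) = -2115$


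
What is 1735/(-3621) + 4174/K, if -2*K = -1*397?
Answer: 29539313/1437537 ≈ 20.549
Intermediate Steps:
K = 397/2 (K = -(-1)*397/2 = -1/2*(-397) = 397/2 ≈ 198.50)
1735/(-3621) + 4174/K = 1735/(-3621) + 4174/(397/2) = 1735*(-1/3621) + 4174*(2/397) = -1735/3621 + 8348/397 = 29539313/1437537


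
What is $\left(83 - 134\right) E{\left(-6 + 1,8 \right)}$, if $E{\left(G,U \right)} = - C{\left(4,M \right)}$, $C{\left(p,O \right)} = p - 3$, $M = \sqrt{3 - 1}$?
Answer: $51$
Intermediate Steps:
$M = \sqrt{2} \approx 1.4142$
$C{\left(p,O \right)} = -3 + p$
$E{\left(G,U \right)} = -1$ ($E{\left(G,U \right)} = - (-3 + 4) = \left(-1\right) 1 = -1$)
$\left(83 - 134\right) E{\left(-6 + 1,8 \right)} = \left(83 - 134\right) \left(-1\right) = \left(-51\right) \left(-1\right) = 51$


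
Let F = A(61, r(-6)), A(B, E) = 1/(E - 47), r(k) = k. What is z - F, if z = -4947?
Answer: -262190/53 ≈ -4947.0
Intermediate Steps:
A(B, E) = 1/(-47 + E)
F = -1/53 (F = 1/(-47 - 6) = 1/(-53) = -1/53 ≈ -0.018868)
z - F = -4947 - 1*(-1/53) = -4947 + 1/53 = -262190/53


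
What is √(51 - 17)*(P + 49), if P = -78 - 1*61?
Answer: -90*√34 ≈ -524.79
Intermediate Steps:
P = -139 (P = -78 - 61 = -139)
√(51 - 17)*(P + 49) = √(51 - 17)*(-139 + 49) = √34*(-90) = -90*√34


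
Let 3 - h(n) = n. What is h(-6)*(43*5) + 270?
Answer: 2205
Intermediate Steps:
h(n) = 3 - n
h(-6)*(43*5) + 270 = (3 - 1*(-6))*(43*5) + 270 = (3 + 6)*215 + 270 = 9*215 + 270 = 1935 + 270 = 2205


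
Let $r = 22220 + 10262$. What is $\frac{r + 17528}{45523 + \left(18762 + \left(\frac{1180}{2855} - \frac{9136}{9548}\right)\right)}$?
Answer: $\frac{68162479770}{87618235613} \approx 0.77795$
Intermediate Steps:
$r = 32482$
$\frac{r + 17528}{45523 + \left(18762 + \left(\frac{1180}{2855} - \frac{9136}{9548}\right)\right)} = \frac{32482 + 17528}{45523 + \left(18762 + \left(\frac{1180}{2855} - \frac{9136}{9548}\right)\right)} = \frac{50010}{45523 + \left(18762 + \left(1180 \cdot \frac{1}{2855} - \frac{2284}{2387}\right)\right)} = \frac{50010}{45523 + \left(18762 + \left(\frac{236}{571} - \frac{2284}{2387}\right)\right)} = \frac{50010}{45523 + \left(18762 - \frac{740832}{1362977}\right)} = \frac{50010}{45523 + \frac{25571433642}{1362977}} = \frac{50010}{\frac{87618235613}{1362977}} = 50010 \cdot \frac{1362977}{87618235613} = \frac{68162479770}{87618235613}$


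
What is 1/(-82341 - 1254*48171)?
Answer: -1/4026854745 ≈ -2.4833e-10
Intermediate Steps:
1/(-82341 - 1254*48171) = (1/48171)/(-83595) = -1/83595*1/48171 = -1/4026854745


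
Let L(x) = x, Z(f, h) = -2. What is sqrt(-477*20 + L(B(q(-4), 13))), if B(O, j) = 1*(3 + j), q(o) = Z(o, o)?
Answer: 2*I*sqrt(2381) ≈ 97.591*I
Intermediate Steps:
q(o) = -2
B(O, j) = 3 + j
sqrt(-477*20 + L(B(q(-4), 13))) = sqrt(-477*20 + (3 + 13)) = sqrt(-9540 + 16) = sqrt(-9524) = 2*I*sqrt(2381)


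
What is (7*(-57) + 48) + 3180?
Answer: 2829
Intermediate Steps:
(7*(-57) + 48) + 3180 = (-399 + 48) + 3180 = -351 + 3180 = 2829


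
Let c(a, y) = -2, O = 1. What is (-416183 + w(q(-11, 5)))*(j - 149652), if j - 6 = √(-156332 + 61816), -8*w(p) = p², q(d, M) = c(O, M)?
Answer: 62280196041 - 832367*I*√23629 ≈ 6.228e+10 - 1.2795e+8*I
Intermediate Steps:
q(d, M) = -2
w(p) = -p²/8
j = 6 + 2*I*√23629 (j = 6 + √(-156332 + 61816) = 6 + √(-94516) = 6 + 2*I*√23629 ≈ 6.0 + 307.43*I)
(-416183 + w(q(-11, 5)))*(j - 149652) = (-416183 - ⅛*(-2)²)*((6 + 2*I*√23629) - 149652) = (-416183 - ⅛*4)*(-149646 + 2*I*√23629) = (-416183 - ½)*(-149646 + 2*I*√23629) = -832367*(-149646 + 2*I*√23629)/2 = 62280196041 - 832367*I*√23629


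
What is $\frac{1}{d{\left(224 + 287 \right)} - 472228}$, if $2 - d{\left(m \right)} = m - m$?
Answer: $- \frac{1}{472226} \approx -2.1176 \cdot 10^{-6}$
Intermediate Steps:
$d{\left(m \right)} = 2$ ($d{\left(m \right)} = 2 - \left(m - m\right) = 2 - 0 = 2 + 0 = 2$)
$\frac{1}{d{\left(224 + 287 \right)} - 472228} = \frac{1}{2 - 472228} = \frac{1}{-472226} = - \frac{1}{472226}$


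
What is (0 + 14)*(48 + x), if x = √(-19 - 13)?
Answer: 672 + 56*I*√2 ≈ 672.0 + 79.196*I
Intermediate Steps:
x = 4*I*√2 (x = √(-32) = 4*I*√2 ≈ 5.6569*I)
(0 + 14)*(48 + x) = (0 + 14)*(48 + 4*I*√2) = 14*(48 + 4*I*√2) = 672 + 56*I*√2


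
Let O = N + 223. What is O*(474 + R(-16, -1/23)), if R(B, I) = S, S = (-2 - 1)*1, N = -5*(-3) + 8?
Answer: 115866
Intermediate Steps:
N = 23 (N = 15 + 8 = 23)
S = -3 (S = -3*1 = -3)
O = 246 (O = 23 + 223 = 246)
R(B, I) = -3
O*(474 + R(-16, -1/23)) = 246*(474 - 3) = 246*471 = 115866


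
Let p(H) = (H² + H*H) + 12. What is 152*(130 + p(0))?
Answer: 21584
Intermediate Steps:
p(H) = 12 + 2*H² (p(H) = (H² + H²) + 12 = 2*H² + 12 = 12 + 2*H²)
152*(130 + p(0)) = 152*(130 + (12 + 2*0²)) = 152*(130 + (12 + 2*0)) = 152*(130 + (12 + 0)) = 152*(130 + 12) = 152*142 = 21584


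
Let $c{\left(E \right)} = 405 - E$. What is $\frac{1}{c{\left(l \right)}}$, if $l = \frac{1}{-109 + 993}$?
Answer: $\frac{884}{358019} \approx 0.0024691$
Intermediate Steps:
$l = \frac{1}{884} \approx 0.0011312$
$\frac{1}{c{\left(l \right)}} = \frac{1}{405 - \frac{1}{884}} = \frac{1}{\frac{358019}{884}} = \frac{884}{358019}$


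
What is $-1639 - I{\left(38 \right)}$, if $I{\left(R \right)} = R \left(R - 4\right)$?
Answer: $-2931$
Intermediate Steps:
$I{\left(R \right)} = R \left(-4 + R\right)$
$-1639 - I{\left(38 \right)} = -1639 - 38 \left(-4 + 38\right) = -1639 - 38 \cdot 34 = -1639 - 1292 = -2931$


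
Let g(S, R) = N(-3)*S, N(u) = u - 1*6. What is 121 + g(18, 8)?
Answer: -41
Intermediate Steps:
N(u) = -6 + u (N(u) = u - 6 = -6 + u)
g(S, R) = -9*S (g(S, R) = (-6 - 3)*S = -9*S)
121 + g(18, 8) = 121 - 9*18 = 121 - 162 = -41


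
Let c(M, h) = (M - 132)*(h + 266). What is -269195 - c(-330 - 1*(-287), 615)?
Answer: -115020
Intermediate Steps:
c(M, h) = (-132 + M)*(266 + h)
-269195 - c(-330 - 1*(-287), 615) = -269195 - (-35112 - 132*615 + 266*(-330 - 1*(-287)) + (-330 - 1*(-287))*615) = -269195 - (-35112 - 81180 + 266*(-330 + 287) + (-330 + 287)*615) = -269195 - (-35112 - 81180 + 266*(-43) - 43*615) = -269195 - (-35112 - 81180 - 11438 - 26445) = -269195 - 1*(-154175) = -269195 + 154175 = -115020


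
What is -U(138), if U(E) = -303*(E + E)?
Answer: 83628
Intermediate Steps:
U(E) = -606*E
-U(138) = -(-606)*138 = -1*(-83628) = 83628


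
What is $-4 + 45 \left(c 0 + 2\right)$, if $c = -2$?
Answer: $86$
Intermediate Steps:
$-4 + 45 \left(c 0 + 2\right) = -4 + 45 \left(\left(-2\right) 0 + 2\right) = -4 + 45 \left(0 + 2\right) = -4 + 45 \cdot 2 = -4 + 90 = 86$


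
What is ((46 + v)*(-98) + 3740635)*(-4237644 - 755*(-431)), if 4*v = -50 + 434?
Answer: -14579815413841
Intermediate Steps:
v = 96 (v = (-50 + 434)/4 = (¼)*384 = 96)
((46 + v)*(-98) + 3740635)*(-4237644 - 755*(-431)) = ((46 + 96)*(-98) + 3740635)*(-4237644 - 755*(-431)) = (142*(-98) + 3740635)*(-4237644 + 325405) = (-13916 + 3740635)*(-3912239) = 3726719*(-3912239) = -14579815413841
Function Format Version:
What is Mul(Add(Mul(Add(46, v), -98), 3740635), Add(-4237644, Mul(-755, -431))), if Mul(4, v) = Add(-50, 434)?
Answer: -14579815413841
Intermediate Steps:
v = 96 (v = Mul(Rational(1, 4), Add(-50, 434)) = Mul(Rational(1, 4), 384) = 96)
Mul(Add(Mul(Add(46, v), -98), 3740635), Add(-4237644, Mul(-755, -431))) = Mul(Add(Mul(Add(46, 96), -98), 3740635), Add(-4237644, Mul(-755, -431))) = Mul(Add(Mul(142, -98), 3740635), Add(-4237644, 325405)) = Mul(Add(-13916, 3740635), -3912239) = Mul(3726719, -3912239) = -14579815413841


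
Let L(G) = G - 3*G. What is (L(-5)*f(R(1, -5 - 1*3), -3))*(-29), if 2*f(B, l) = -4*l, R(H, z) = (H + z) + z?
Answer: -1740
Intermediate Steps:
L(G) = -2*G
R(H, z) = H + 2*z
f(B, l) = -2*l (f(B, l) = (-4*l)/2 = -2*l)
(L(-5)*f(R(1, -5 - 1*3), -3))*(-29) = ((-2*(-5))*(-2*(-3)))*(-29) = (10*6)*(-29) = 60*(-29) = -1740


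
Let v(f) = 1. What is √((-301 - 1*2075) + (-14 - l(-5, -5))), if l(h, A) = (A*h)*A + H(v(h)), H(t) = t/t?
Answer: I*√2266 ≈ 47.603*I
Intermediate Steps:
H(t) = 1
l(h, A) = 1 + h*A² (l(h, A) = (A*h)*A + 1 = h*A² + 1 = 1 + h*A²)
√((-301 - 1*2075) + (-14 - l(-5, -5))) = √((-301 - 1*2075) + (-14 - (1 - 5*(-5)²))) = √((-301 - 2075) + (-14 - (1 - 5*25))) = √(-2376 + (-14 - (1 - 125))) = √(-2376 + (-14 - 1*(-124))) = √(-2376 + (-14 + 124)) = √(-2376 + 110) = √(-2266) = I*√2266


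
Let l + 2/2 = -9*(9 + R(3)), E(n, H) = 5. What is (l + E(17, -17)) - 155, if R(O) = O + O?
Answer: -286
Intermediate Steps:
R(O) = 2*O
l = -136 (l = -1 - 9*(9 + 2*3) = -1 - 9*(9 + 6) = -1 - 9*15 = -1 - 135 = -136)
(l + E(17, -17)) - 155 = (-136 + 5) - 155 = -131 - 155 = -286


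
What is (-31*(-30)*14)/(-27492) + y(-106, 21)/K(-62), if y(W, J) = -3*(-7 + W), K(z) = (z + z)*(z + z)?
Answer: -15906311/35226416 ≈ -0.45154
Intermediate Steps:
K(z) = 4*z² (K(z) = (2*z)*(2*z) = 4*z²)
y(W, J) = 21 - 3*W
(-31*(-30)*14)/(-27492) + y(-106, 21)/K(-62) = (-31*(-30)*14)/(-27492) + (21 - 3*(-106))/((4*(-62)²)) = (930*14)*(-1/27492) + (21 + 318)/((4*3844)) = 13020*(-1/27492) + 339/15376 = -1085/2291 + 339*(1/15376) = -1085/2291 + 339/15376 = -15906311/35226416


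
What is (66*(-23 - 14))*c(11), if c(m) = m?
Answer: -26862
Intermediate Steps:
(66*(-23 - 14))*c(11) = (66*(-23 - 14))*11 = (66*(-37))*11 = -2442*11 = -26862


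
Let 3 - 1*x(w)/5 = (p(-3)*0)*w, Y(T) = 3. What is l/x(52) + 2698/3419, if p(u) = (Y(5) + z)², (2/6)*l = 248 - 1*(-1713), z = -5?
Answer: 6718149/17095 ≈ 392.99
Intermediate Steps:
l = 5883 (l = 3*(248 - 1*(-1713)) = 3*(248 + 1713) = 3*1961 = 5883)
p(u) = 4 (p(u) = (3 - 5)² = (-2)² = 4)
x(w) = 15 (x(w) = 15 - 5*4*0*w = 15 - 0*w = 15 - 5*0 = 15 + 0 = 15)
l/x(52) + 2698/3419 = 5883/15 + 2698/3419 = 5883*(1/15) + 2698*(1/3419) = 1961/5 + 2698/3419 = 6718149/17095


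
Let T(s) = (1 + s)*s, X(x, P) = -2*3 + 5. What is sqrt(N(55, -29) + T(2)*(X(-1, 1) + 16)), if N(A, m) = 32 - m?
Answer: sqrt(151) ≈ 12.288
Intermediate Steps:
X(x, P) = -1 (X(x, P) = -6 + 5 = -1)
T(s) = s*(1 + s)
sqrt(N(55, -29) + T(2)*(X(-1, 1) + 16)) = sqrt((32 - 1*(-29)) + (2*(1 + 2))*(-1 + 16)) = sqrt((32 + 29) + (2*3)*15) = sqrt(61 + 6*15) = sqrt(61 + 90) = sqrt(151)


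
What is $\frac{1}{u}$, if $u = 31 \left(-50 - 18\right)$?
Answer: $- \frac{1}{2108} \approx -0.00047438$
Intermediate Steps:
$u = -2108$ ($u = 31 \left(-68\right) = -2108$)
$\frac{1}{u} = \frac{1}{-2108} = - \frac{1}{2108}$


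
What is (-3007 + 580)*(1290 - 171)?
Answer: -2715813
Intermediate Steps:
(-3007 + 580)*(1290 - 171) = -2427*1119 = -2715813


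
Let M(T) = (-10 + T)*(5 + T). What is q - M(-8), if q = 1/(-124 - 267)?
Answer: -21115/391 ≈ -54.003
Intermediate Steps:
q = -1/391 (q = 1/(-391) = -1/391 ≈ -0.0025575)
q - M(-8) = -1/391 - (-50 + (-8)**2 - 5*(-8)) = -1/391 - (-50 + 64 + 40) = -1/391 - 1*54 = -1/391 - 54 = -21115/391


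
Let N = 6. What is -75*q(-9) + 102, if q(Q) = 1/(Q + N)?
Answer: 127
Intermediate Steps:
q(Q) = 1/(6 + Q) (q(Q) = 1/(Q + 6) = 1/(6 + Q))
-75*q(-9) + 102 = -75/(6 - 9) + 102 = -75/(-3) + 102 = -75*(-⅓) + 102 = 25 + 102 = 127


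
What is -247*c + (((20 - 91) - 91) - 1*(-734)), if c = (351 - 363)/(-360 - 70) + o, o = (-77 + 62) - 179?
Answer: 10423868/215 ≈ 48483.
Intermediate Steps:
o = -194 (o = -15 - 179 = -194)
c = -41704/215 (c = (351 - 363)/(-360 - 70) - 194 = -12/(-430) - 194 = -12*(-1/430) - 194 = 6/215 - 194 = -41704/215 ≈ -193.97)
-247*c + (((20 - 91) - 91) - 1*(-734)) = -247*(-41704/215) + (((20 - 91) - 91) - 1*(-734)) = 10300888/215 + ((-71 - 91) + 734) = 10300888/215 + (-162 + 734) = 10300888/215 + 572 = 10423868/215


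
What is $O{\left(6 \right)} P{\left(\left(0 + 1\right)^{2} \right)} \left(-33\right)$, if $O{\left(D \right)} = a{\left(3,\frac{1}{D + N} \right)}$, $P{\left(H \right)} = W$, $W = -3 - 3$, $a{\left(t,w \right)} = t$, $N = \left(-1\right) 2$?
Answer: $594$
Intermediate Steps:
$N = -2$
$W = -6$ ($W = -3 - 3 = -6$)
$P{\left(H \right)} = -6$
$O{\left(D \right)} = 3$
$O{\left(6 \right)} P{\left(\left(0 + 1\right)^{2} \right)} \left(-33\right) = 3 \left(-6\right) \left(-33\right) = \left(-18\right) \left(-33\right) = 594$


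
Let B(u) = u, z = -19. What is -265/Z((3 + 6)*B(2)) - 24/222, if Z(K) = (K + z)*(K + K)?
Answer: 9661/1332 ≈ 7.2530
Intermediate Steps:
Z(K) = 2*K*(-19 + K) (Z(K) = (K - 19)*(K + K) = (-19 + K)*(2*K) = 2*K*(-19 + K))
-265/Z((3 + 6)*B(2)) - 24/222 = -265*1/(4*(-19 + (3 + 6)*2)*(3 + 6)) - 24/222 = -265*1/(36*(-19 + 9*2)) - 24*1/222 = -265*1/(36*(-19 + 18)) - 4/37 = -265/(2*18*(-1)) - 4/37 = -265/(-36) - 4/37 = -265*(-1/36) - 4/37 = 265/36 - 4/37 = 9661/1332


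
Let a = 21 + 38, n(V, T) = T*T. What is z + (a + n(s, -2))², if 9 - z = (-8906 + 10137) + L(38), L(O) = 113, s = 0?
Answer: 2634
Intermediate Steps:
n(V, T) = T²
a = 59
z = -1335 (z = 9 - ((-8906 + 10137) + 113) = 9 - (1231 + 113) = 9 - 1*1344 = 9 - 1344 = -1335)
z + (a + n(s, -2))² = -1335 + (59 + (-2)²)² = -1335 + (59 + 4)² = -1335 + 63² = -1335 + 3969 = 2634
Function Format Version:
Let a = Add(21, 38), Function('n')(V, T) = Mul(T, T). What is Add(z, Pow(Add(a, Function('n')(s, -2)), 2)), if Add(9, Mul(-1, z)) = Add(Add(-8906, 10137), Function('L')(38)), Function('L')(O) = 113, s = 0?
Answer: 2634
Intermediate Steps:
Function('n')(V, T) = Pow(T, 2)
a = 59
z = -1335 (z = Add(9, Mul(-1, Add(Add(-8906, 10137), 113))) = Add(9, Mul(-1, Add(1231, 113))) = Add(9, Mul(-1, 1344)) = Add(9, -1344) = -1335)
Add(z, Pow(Add(a, Function('n')(s, -2)), 2)) = Add(-1335, Pow(Add(59, Pow(-2, 2)), 2)) = Add(-1335, Pow(Add(59, 4), 2)) = Add(-1335, Pow(63, 2)) = Add(-1335, 3969) = 2634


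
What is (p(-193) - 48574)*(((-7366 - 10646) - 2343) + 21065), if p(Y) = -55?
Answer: -34526590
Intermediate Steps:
(p(-193) - 48574)*(((-7366 - 10646) - 2343) + 21065) = (-55 - 48574)*(((-7366 - 10646) - 2343) + 21065) = -48629*((-18012 - 2343) + 21065) = -48629*(-20355 + 21065) = -48629*710 = -34526590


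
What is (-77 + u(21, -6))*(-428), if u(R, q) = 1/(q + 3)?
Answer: 99296/3 ≈ 33099.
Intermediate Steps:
u(R, q) = 1/(3 + q)
(-77 + u(21, -6))*(-428) = (-77 + 1/(3 - 6))*(-428) = (-77 + 1/(-3))*(-428) = (-77 - ⅓)*(-428) = -232/3*(-428) = 99296/3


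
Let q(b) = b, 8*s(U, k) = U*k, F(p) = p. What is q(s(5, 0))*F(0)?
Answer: 0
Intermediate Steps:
s(U, k) = U*k/8 (s(U, k) = (U*k)/8 = U*k/8)
q(s(5, 0))*F(0) = ((⅛)*5*0)*0 = 0*0 = 0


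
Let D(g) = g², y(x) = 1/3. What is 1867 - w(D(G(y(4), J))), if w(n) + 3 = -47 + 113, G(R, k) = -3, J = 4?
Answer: 1804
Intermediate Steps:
y(x) = ⅓
w(n) = 63 (w(n) = -3 + (-47 + 113) = -3 + 66 = 63)
1867 - w(D(G(y(4), J))) = 1867 - 1*63 = 1867 - 63 = 1804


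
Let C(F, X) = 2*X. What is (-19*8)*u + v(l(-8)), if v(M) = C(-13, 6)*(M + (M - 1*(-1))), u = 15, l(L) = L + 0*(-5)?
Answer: -2460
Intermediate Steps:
l(L) = L (l(L) = L + 0 = L)
v(M) = 12 + 24*M (v(M) = (2*6)*(M + (M - 1*(-1))) = 12*(M + (M + 1)) = 12*(M + (1 + M)) = 12*(1 + 2*M) = 12 + 24*M)
(-19*8)*u + v(l(-8)) = -19*8*15 + (12 + 24*(-8)) = -152*15 + (12 - 192) = -2280 - 180 = -2460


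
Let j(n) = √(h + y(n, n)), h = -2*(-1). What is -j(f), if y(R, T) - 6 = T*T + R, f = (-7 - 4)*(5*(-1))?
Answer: -4*√193 ≈ -55.570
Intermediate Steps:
f = 55 (f = -11*(-5) = 55)
y(R, T) = 6 + R + T² (y(R, T) = 6 + (T*T + R) = 6 + (T² + R) = 6 + (R + T²) = 6 + R + T²)
h = 2
j(n) = √(8 + n + n²) (j(n) = √(2 + (6 + n + n²)) = √(8 + n + n²))
-j(f) = -√(8 + 55 + 55²) = -√(8 + 55 + 3025) = -√3088 = -4*√193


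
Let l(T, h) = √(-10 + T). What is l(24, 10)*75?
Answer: 75*√14 ≈ 280.62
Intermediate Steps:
l(24, 10)*75 = √(-10 + 24)*75 = √14*75 = 75*√14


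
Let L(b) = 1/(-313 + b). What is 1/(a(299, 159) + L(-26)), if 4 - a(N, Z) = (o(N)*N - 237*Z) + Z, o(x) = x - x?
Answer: 339/12721991 ≈ 2.6647e-5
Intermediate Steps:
o(x) = 0
a(N, Z) = 4 + 236*Z (a(N, Z) = 4 - ((0*N - 237*Z) + Z) = 4 - ((0 - 237*Z) + Z) = 4 - (-237*Z + Z) = 4 - (-236)*Z = 4 + 236*Z)
1/(a(299, 159) + L(-26)) = 1/((4 + 236*159) + 1/(-313 - 26)) = 1/((4 + 37524) + 1/(-339)) = 1/(37528 - 1/339) = 1/(12721991/339) = 339/12721991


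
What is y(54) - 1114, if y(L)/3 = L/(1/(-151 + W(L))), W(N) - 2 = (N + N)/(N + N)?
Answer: -25090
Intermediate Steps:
W(N) = 3 (W(N) = 2 + (N + N)/(N + N) = 2 + (2*N)/((2*N)) = 2 + (2*N)*(1/(2*N)) = 2 + 1 = 3)
y(L) = -444*L (y(L) = 3*(L/(1/(-151 + 3))) = 3*(L/(1/(-148))) = 3*(L/(-1/148)) = 3*(L*(-148)) = 3*(-148*L) = -444*L)
y(54) - 1114 = -444*54 - 1114 = -23976 - 1114 = -25090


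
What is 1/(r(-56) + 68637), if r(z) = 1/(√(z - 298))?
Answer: 24297498/1667707370227 + I*√354/1667707370227 ≈ 1.4569e-5 + 1.1282e-11*I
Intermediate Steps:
r(z) = (-298 + z)^(-½) (r(z) = 1/(√(-298 + z)) = (-298 + z)^(-½))
1/(r(-56) + 68637) = 1/((-298 - 56)^(-½) + 68637) = 1/((-354)^(-½) + 68637) = 1/(-I*√354/354 + 68637) = 1/(68637 - I*√354/354)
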